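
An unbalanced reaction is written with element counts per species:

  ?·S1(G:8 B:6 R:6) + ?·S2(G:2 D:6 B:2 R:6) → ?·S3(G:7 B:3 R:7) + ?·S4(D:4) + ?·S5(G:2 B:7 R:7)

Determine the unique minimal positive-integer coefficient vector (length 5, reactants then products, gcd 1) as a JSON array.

Coefficients: [3, 4, 4, 6, 2]

G: 3·8+4·2 = 32 | 4·7+6·0+2·2 = 32
D: 3·0+4·6 = 24 | 4·0+6·4+2·0 = 24
B: 3·6+4·2 = 26 | 4·3+6·0+2·7 = 26
R: 3·6+4·6 = 42 | 4·7+6·0+2·7 = 42
gcd(3,4,4,6,2) = 1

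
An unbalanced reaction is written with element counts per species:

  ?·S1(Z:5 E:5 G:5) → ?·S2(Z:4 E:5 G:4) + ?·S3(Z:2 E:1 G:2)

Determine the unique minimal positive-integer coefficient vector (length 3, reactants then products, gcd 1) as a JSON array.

Coefficients: [6, 5, 5]

Z: 6·5 = 30 | 5·4+5·2 = 30
E: 6·5 = 30 | 5·5+5·1 = 30
G: 6·5 = 30 | 5·4+5·2 = 30
gcd(6,5,5) = 1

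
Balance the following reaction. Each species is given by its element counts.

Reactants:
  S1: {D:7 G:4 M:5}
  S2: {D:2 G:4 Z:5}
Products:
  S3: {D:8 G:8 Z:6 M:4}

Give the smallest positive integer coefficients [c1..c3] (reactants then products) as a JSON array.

Coefficients: [4, 6, 5]

D: 4·7+6·2 = 40 | 5·8 = 40
G: 4·4+6·4 = 40 | 5·8 = 40
Z: 4·0+6·5 = 30 | 5·6 = 30
M: 4·5+6·0 = 20 | 5·4 = 20
gcd(4,6,5) = 1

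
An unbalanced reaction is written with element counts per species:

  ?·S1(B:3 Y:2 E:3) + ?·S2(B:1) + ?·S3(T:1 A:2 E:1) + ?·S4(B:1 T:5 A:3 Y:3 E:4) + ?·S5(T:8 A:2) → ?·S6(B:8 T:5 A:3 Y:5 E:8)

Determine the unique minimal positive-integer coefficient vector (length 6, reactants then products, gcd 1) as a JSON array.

B: 6·3+5·1+2·0+1·1+1·0 = 24 | 3·8 = 24
T: 6·0+5·0+2·1+1·5+1·8 = 15 | 3·5 = 15
A: 6·0+5·0+2·2+1·3+1·2 = 9 | 3·3 = 9
Y: 6·2+5·0+2·0+1·3+1·0 = 15 | 3·5 = 15
E: 6·3+5·0+2·1+1·4+1·0 = 24 | 3·8 = 24
gcd(6,5,2,1,1,3) = 1

Coefficients: [6, 5, 2, 1, 1, 3]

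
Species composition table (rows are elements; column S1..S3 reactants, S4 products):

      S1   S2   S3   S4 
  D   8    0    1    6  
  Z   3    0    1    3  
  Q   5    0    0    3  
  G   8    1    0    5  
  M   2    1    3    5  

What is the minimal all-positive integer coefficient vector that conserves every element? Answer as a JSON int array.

D: 3·8+1·0+6·1 = 30 | 5·6 = 30
Z: 3·3+1·0+6·1 = 15 | 5·3 = 15
Q: 3·5+1·0+6·0 = 15 | 5·3 = 15
G: 3·8+1·1+6·0 = 25 | 5·5 = 25
M: 3·2+1·1+6·3 = 25 | 5·5 = 25
gcd(3,1,6,5) = 1

Coefficients: [3, 1, 6, 5]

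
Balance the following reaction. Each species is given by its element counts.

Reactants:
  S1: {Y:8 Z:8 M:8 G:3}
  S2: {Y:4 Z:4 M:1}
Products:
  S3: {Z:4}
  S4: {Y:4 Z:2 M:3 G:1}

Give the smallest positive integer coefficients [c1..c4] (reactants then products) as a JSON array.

Coefficients: [2, 2, 3, 6]

Y: 2·8+2·4 = 24 | 3·0+6·4 = 24
Z: 2·8+2·4 = 24 | 3·4+6·2 = 24
M: 2·8+2·1 = 18 | 3·0+6·3 = 18
G: 2·3+2·0 = 6 | 3·0+6·1 = 6
gcd(2,2,3,6) = 1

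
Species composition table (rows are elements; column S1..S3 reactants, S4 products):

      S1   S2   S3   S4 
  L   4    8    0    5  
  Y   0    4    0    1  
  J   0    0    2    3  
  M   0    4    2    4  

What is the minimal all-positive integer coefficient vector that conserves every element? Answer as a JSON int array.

Coefficients: [3, 1, 6, 4]

L: 3·4+1·8+6·0 = 20 | 4·5 = 20
Y: 3·0+1·4+6·0 = 4 | 4·1 = 4
J: 3·0+1·0+6·2 = 12 | 4·3 = 12
M: 3·0+1·4+6·2 = 16 | 4·4 = 16
gcd(3,1,6,4) = 1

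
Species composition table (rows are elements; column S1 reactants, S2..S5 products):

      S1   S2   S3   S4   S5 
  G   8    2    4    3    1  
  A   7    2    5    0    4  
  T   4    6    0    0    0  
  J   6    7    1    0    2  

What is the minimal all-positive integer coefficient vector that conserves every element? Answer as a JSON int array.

Coefficients: [6, 4, 6, 5, 1]

G: 6·8 = 48 | 4·2+6·4+5·3+1·1 = 48
A: 6·7 = 42 | 4·2+6·5+5·0+1·4 = 42
T: 6·4 = 24 | 4·6+6·0+5·0+1·0 = 24
J: 6·6 = 36 | 4·7+6·1+5·0+1·2 = 36
gcd(6,4,6,5,1) = 1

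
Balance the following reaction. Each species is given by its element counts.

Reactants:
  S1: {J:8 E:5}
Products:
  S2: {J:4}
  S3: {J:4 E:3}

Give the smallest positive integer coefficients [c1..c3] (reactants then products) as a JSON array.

J: 3·8 = 24 | 1·4+5·4 = 24
E: 3·5 = 15 | 1·0+5·3 = 15
gcd(3,1,5) = 1

Coefficients: [3, 1, 5]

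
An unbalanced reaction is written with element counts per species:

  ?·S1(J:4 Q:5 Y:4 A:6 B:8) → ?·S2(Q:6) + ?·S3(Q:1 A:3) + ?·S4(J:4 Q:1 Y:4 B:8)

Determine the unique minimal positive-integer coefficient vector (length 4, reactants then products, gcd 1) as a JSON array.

J: 3·4 = 12 | 1·0+6·0+3·4 = 12
Q: 3·5 = 15 | 1·6+6·1+3·1 = 15
Y: 3·4 = 12 | 1·0+6·0+3·4 = 12
A: 3·6 = 18 | 1·0+6·3+3·0 = 18
B: 3·8 = 24 | 1·0+6·0+3·8 = 24
gcd(3,1,6,3) = 1

Coefficients: [3, 1, 6, 3]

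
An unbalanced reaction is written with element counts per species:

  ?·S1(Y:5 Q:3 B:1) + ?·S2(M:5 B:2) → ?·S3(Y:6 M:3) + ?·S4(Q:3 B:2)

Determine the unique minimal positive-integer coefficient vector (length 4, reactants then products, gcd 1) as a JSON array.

Y: 6·5+3·0 = 30 | 5·6+6·0 = 30
Q: 6·3+3·0 = 18 | 5·0+6·3 = 18
M: 6·0+3·5 = 15 | 5·3+6·0 = 15
B: 6·1+3·2 = 12 | 5·0+6·2 = 12
gcd(6,3,5,6) = 1

Coefficients: [6, 3, 5, 6]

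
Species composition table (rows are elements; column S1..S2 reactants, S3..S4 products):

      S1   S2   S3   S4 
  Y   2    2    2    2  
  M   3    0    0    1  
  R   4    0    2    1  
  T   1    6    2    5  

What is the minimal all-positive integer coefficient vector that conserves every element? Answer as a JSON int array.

Y: 2·2+5·2 = 14 | 1·2+6·2 = 14
M: 2·3+5·0 = 6 | 1·0+6·1 = 6
R: 2·4+5·0 = 8 | 1·2+6·1 = 8
T: 2·1+5·6 = 32 | 1·2+6·5 = 32
gcd(2,5,1,6) = 1

Coefficients: [2, 5, 1, 6]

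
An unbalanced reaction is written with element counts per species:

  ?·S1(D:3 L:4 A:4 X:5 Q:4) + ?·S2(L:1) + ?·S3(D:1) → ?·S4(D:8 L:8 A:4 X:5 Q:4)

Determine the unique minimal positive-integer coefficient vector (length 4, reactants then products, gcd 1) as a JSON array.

Coefficients: [1, 4, 5, 1]

D: 1·3+4·0+5·1 = 8 | 1·8 = 8
L: 1·4+4·1+5·0 = 8 | 1·8 = 8
A: 1·4+4·0+5·0 = 4 | 1·4 = 4
X: 1·5+4·0+5·0 = 5 | 1·5 = 5
Q: 1·4+4·0+5·0 = 4 | 1·4 = 4
gcd(1,4,5,1) = 1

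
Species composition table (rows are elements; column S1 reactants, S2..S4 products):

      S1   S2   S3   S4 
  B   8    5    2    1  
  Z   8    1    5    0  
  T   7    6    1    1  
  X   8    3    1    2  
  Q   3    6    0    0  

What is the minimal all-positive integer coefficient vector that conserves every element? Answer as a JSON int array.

Coefficients: [2, 1, 3, 5]

B: 2·8 = 16 | 1·5+3·2+5·1 = 16
Z: 2·8 = 16 | 1·1+3·5+5·0 = 16
T: 2·7 = 14 | 1·6+3·1+5·1 = 14
X: 2·8 = 16 | 1·3+3·1+5·2 = 16
Q: 2·3 = 6 | 1·6+3·0+5·0 = 6
gcd(2,1,3,5) = 1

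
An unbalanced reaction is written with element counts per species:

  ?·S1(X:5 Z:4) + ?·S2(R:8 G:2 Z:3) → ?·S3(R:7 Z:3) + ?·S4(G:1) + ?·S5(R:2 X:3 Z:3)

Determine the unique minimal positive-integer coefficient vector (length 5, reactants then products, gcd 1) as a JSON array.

R: 3·0+3·8 = 24 | 2·7+6·0+5·2 = 24
X: 3·5+3·0 = 15 | 2·0+6·0+5·3 = 15
G: 3·0+3·2 = 6 | 2·0+6·1+5·0 = 6
Z: 3·4+3·3 = 21 | 2·3+6·0+5·3 = 21
gcd(3,3,2,6,5) = 1

Coefficients: [3, 3, 2, 6, 5]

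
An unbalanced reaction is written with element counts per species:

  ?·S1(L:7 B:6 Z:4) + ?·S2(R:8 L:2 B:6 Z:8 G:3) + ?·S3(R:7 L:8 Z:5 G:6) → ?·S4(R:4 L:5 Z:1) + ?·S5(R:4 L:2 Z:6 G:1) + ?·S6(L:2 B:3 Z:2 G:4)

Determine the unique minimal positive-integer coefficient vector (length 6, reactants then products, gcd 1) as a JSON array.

Coefficients: [2, 1, 4, 6, 3, 6]

R: 2·0+1·8+4·7 = 36 | 6·4+3·4+6·0 = 36
L: 2·7+1·2+4·8 = 48 | 6·5+3·2+6·2 = 48
B: 2·6+1·6+4·0 = 18 | 6·0+3·0+6·3 = 18
Z: 2·4+1·8+4·5 = 36 | 6·1+3·6+6·2 = 36
G: 2·0+1·3+4·6 = 27 | 6·0+3·1+6·4 = 27
gcd(2,1,4,6,3,6) = 1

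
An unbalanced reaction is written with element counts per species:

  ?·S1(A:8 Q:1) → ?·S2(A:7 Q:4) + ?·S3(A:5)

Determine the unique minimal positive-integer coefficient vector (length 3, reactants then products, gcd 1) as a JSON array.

Coefficients: [4, 1, 5]

A: 4·8 = 32 | 1·7+5·5 = 32
Q: 4·1 = 4 | 1·4+5·0 = 4
gcd(4,1,5) = 1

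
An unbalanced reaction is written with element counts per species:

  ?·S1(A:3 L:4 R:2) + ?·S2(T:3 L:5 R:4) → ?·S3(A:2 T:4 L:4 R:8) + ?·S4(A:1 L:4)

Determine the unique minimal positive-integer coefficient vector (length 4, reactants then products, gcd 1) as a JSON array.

A: 4·3+4·0 = 12 | 3·2+6·1 = 12
T: 4·0+4·3 = 12 | 3·4+6·0 = 12
L: 4·4+4·5 = 36 | 3·4+6·4 = 36
R: 4·2+4·4 = 24 | 3·8+6·0 = 24
gcd(4,4,3,6) = 1

Coefficients: [4, 4, 3, 6]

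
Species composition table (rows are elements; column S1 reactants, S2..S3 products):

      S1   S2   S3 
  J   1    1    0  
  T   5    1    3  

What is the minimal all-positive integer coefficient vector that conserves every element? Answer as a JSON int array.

Coefficients: [3, 3, 4]

J: 3·1 = 3 | 3·1+4·0 = 3
T: 3·5 = 15 | 3·1+4·3 = 15
gcd(3,3,4) = 1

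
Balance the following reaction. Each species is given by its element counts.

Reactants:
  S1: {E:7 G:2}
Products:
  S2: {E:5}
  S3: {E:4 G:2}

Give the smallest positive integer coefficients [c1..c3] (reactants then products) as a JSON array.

E: 5·7 = 35 | 3·5+5·4 = 35
G: 5·2 = 10 | 3·0+5·2 = 10
gcd(5,3,5) = 1

Coefficients: [5, 3, 5]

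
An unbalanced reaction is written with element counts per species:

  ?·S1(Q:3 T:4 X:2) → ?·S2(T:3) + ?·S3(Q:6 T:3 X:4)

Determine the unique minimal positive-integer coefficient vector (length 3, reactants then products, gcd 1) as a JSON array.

Coefficients: [6, 5, 3]

Q: 6·3 = 18 | 5·0+3·6 = 18
T: 6·4 = 24 | 5·3+3·3 = 24
X: 6·2 = 12 | 5·0+3·4 = 12
gcd(6,5,3) = 1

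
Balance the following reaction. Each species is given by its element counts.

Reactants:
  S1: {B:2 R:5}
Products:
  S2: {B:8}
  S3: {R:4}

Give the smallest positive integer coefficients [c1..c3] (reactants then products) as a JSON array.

Coefficients: [4, 1, 5]

B: 4·2 = 8 | 1·8+5·0 = 8
R: 4·5 = 20 | 1·0+5·4 = 20
gcd(4,1,5) = 1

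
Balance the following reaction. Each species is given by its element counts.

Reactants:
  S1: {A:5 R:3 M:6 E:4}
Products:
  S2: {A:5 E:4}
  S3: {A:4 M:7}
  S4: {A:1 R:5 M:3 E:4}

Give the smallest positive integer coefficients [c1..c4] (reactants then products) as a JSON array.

Coefficients: [5, 2, 3, 3]

A: 5·5 = 25 | 2·5+3·4+3·1 = 25
R: 5·3 = 15 | 2·0+3·0+3·5 = 15
M: 5·6 = 30 | 2·0+3·7+3·3 = 30
E: 5·4 = 20 | 2·4+3·0+3·4 = 20
gcd(5,2,3,3) = 1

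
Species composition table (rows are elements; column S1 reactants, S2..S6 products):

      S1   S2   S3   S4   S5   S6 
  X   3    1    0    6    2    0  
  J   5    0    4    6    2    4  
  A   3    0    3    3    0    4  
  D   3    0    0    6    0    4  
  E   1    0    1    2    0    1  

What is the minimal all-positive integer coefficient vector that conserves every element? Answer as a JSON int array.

Coefficients: [6, 4, 1, 1, 4, 3]

X: 6·3 = 18 | 4·1+1·0+1·6+4·2+3·0 = 18
J: 6·5 = 30 | 4·0+1·4+1·6+4·2+3·4 = 30
A: 6·3 = 18 | 4·0+1·3+1·3+4·0+3·4 = 18
D: 6·3 = 18 | 4·0+1·0+1·6+4·0+3·4 = 18
E: 6·1 = 6 | 4·0+1·1+1·2+4·0+3·1 = 6
gcd(6,4,1,1,4,3) = 1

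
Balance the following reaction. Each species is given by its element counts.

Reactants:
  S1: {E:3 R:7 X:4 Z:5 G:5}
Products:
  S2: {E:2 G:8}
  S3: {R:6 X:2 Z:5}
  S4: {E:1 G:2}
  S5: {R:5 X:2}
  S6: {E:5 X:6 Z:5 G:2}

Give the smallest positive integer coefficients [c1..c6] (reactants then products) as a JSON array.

E: 4·3 = 12 | 1·2+3·0+5·1+2·0+1·5 = 12
R: 4·7 = 28 | 1·0+3·6+5·0+2·5+1·0 = 28
X: 4·4 = 16 | 1·0+3·2+5·0+2·2+1·6 = 16
Z: 4·5 = 20 | 1·0+3·5+5·0+2·0+1·5 = 20
G: 4·5 = 20 | 1·8+3·0+5·2+2·0+1·2 = 20
gcd(4,1,3,5,2,1) = 1

Coefficients: [4, 1, 3, 5, 2, 1]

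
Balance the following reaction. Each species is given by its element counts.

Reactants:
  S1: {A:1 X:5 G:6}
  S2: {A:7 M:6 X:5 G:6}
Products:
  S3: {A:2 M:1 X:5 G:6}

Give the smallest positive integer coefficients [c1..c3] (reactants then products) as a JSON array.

A: 5·1+1·7 = 12 | 6·2 = 12
M: 5·0+1·6 = 6 | 6·1 = 6
X: 5·5+1·5 = 30 | 6·5 = 30
G: 5·6+1·6 = 36 | 6·6 = 36
gcd(5,1,6) = 1

Coefficients: [5, 1, 6]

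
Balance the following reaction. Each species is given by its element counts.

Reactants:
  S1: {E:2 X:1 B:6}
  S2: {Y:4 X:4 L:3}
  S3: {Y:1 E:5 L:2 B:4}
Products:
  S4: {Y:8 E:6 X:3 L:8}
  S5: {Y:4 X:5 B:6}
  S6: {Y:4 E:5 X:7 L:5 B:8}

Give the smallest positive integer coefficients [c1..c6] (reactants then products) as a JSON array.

Y: 1·0+6·4+4·1 = 28 | 2·8+1·4+2·4 = 28
E: 1·2+6·0+4·5 = 22 | 2·6+1·0+2·5 = 22
X: 1·1+6·4+4·0 = 25 | 2·3+1·5+2·7 = 25
L: 1·0+6·3+4·2 = 26 | 2·8+1·0+2·5 = 26
B: 1·6+6·0+4·4 = 22 | 2·0+1·6+2·8 = 22
gcd(1,6,4,2,1,2) = 1

Coefficients: [1, 6, 4, 2, 1, 2]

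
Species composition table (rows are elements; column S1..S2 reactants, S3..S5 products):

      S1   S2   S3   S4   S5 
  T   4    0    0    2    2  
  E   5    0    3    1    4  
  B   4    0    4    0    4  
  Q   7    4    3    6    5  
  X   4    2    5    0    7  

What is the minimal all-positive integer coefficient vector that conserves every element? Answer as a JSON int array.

T: 4·4+5·0 = 16 | 1·0+5·2+3·2 = 16
E: 4·5+5·0 = 20 | 1·3+5·1+3·4 = 20
B: 4·4+5·0 = 16 | 1·4+5·0+3·4 = 16
Q: 4·7+5·4 = 48 | 1·3+5·6+3·5 = 48
X: 4·4+5·2 = 26 | 1·5+5·0+3·7 = 26
gcd(4,5,1,5,3) = 1

Coefficients: [4, 5, 1, 5, 3]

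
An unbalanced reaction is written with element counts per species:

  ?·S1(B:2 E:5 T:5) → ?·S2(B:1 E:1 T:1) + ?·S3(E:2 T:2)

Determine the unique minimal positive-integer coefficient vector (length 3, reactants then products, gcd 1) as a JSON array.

B: 2·2 = 4 | 4·1+3·0 = 4
E: 2·5 = 10 | 4·1+3·2 = 10
T: 2·5 = 10 | 4·1+3·2 = 10
gcd(2,4,3) = 1

Coefficients: [2, 4, 3]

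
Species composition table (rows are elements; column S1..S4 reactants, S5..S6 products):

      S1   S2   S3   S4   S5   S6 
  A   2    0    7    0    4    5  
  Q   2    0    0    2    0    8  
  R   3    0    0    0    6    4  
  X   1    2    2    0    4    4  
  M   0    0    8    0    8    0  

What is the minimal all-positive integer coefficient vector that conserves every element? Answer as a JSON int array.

A: 6·2+4·0+1·7+6·0 = 19 | 1·4+3·5 = 19
Q: 6·2+4·0+1·0+6·2 = 24 | 1·0+3·8 = 24
R: 6·3+4·0+1·0+6·0 = 18 | 1·6+3·4 = 18
X: 6·1+4·2+1·2+6·0 = 16 | 1·4+3·4 = 16
M: 6·0+4·0+1·8+6·0 = 8 | 1·8+3·0 = 8
gcd(6,4,1,6,1,3) = 1

Coefficients: [6, 4, 1, 6, 1, 3]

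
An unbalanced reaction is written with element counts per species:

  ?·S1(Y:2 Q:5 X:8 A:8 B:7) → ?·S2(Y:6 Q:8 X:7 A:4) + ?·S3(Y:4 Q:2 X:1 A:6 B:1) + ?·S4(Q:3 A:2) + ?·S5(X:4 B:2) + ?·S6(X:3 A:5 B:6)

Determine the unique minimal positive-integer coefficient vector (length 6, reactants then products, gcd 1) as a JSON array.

Coefficients: [5, 1, 1, 5, 5, 4]

Y: 5·2 = 10 | 1·6+1·4+5·0+5·0+4·0 = 10
Q: 5·5 = 25 | 1·8+1·2+5·3+5·0+4·0 = 25
X: 5·8 = 40 | 1·7+1·1+5·0+5·4+4·3 = 40
A: 5·8 = 40 | 1·4+1·6+5·2+5·0+4·5 = 40
B: 5·7 = 35 | 1·0+1·1+5·0+5·2+4·6 = 35
gcd(5,1,1,5,5,4) = 1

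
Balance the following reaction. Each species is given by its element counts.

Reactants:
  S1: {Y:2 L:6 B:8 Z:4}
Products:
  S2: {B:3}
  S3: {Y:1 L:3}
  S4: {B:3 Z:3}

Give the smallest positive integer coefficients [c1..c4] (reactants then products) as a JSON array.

Y: 3·2 = 6 | 4·0+6·1+4·0 = 6
L: 3·6 = 18 | 4·0+6·3+4·0 = 18
B: 3·8 = 24 | 4·3+6·0+4·3 = 24
Z: 3·4 = 12 | 4·0+6·0+4·3 = 12
gcd(3,4,6,4) = 1

Coefficients: [3, 4, 6, 4]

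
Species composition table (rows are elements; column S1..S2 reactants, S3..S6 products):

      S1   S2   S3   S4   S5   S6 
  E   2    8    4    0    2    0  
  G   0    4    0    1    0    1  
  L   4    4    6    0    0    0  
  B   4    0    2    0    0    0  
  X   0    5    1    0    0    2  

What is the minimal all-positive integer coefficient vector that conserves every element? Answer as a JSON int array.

E: 1·2+2·8 = 18 | 2·4+4·0+5·2+4·0 = 18
G: 1·0+2·4 = 8 | 2·0+4·1+5·0+4·1 = 8
L: 1·4+2·4 = 12 | 2·6+4·0+5·0+4·0 = 12
B: 1·4+2·0 = 4 | 2·2+4·0+5·0+4·0 = 4
X: 1·0+2·5 = 10 | 2·1+4·0+5·0+4·2 = 10
gcd(1,2,2,4,5,4) = 1

Coefficients: [1, 2, 2, 4, 5, 4]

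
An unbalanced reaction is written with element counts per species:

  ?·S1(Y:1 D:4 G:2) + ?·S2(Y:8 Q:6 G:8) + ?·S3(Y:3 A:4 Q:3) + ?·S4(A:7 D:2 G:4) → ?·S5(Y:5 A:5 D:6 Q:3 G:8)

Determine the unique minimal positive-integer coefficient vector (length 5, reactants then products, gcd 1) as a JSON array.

Coefficients: [6, 2, 1, 3, 5]

Y: 6·1+2·8+1·3+3·0 = 25 | 5·5 = 25
A: 6·0+2·0+1·4+3·7 = 25 | 5·5 = 25
D: 6·4+2·0+1·0+3·2 = 30 | 5·6 = 30
Q: 6·0+2·6+1·3+3·0 = 15 | 5·3 = 15
G: 6·2+2·8+1·0+3·4 = 40 | 5·8 = 40
gcd(6,2,1,3,5) = 1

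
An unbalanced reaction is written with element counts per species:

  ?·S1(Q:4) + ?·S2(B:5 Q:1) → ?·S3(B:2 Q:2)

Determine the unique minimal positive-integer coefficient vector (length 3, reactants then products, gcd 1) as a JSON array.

Coefficients: [2, 2, 5]

B: 2·0+2·5 = 10 | 5·2 = 10
Q: 2·4+2·1 = 10 | 5·2 = 10
gcd(2,2,5) = 1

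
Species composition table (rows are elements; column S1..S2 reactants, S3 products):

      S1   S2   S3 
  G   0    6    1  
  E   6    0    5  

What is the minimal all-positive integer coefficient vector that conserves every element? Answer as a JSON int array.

G: 5·0+1·6 = 6 | 6·1 = 6
E: 5·6+1·0 = 30 | 6·5 = 30
gcd(5,1,6) = 1

Coefficients: [5, 1, 6]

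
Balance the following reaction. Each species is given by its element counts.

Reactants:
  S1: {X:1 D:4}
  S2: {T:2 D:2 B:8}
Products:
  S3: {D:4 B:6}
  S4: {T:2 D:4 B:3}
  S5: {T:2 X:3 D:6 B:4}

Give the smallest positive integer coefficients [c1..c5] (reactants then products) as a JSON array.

Coefficients: [6, 4, 3, 2, 2]

T: 6·0+4·2 = 8 | 3·0+2·2+2·2 = 8
X: 6·1+4·0 = 6 | 3·0+2·0+2·3 = 6
D: 6·4+4·2 = 32 | 3·4+2·4+2·6 = 32
B: 6·0+4·8 = 32 | 3·6+2·3+2·4 = 32
gcd(6,4,3,2,2) = 1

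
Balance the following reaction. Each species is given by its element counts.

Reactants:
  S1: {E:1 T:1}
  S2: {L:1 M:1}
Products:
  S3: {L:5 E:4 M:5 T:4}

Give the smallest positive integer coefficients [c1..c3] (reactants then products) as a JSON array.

Coefficients: [4, 5, 1]

L: 4·0+5·1 = 5 | 1·5 = 5
E: 4·1+5·0 = 4 | 1·4 = 4
M: 4·0+5·1 = 5 | 1·5 = 5
T: 4·1+5·0 = 4 | 1·4 = 4
gcd(4,5,1) = 1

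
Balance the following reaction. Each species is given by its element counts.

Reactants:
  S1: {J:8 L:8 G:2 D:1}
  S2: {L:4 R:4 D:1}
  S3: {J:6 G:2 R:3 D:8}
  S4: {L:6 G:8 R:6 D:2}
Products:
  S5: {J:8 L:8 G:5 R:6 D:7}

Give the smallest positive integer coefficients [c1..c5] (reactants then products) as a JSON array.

J: 3·8+3·0+4·6+2·0 = 48 | 6·8 = 48
L: 3·8+3·4+4·0+2·6 = 48 | 6·8 = 48
G: 3·2+3·0+4·2+2·8 = 30 | 6·5 = 30
R: 3·0+3·4+4·3+2·6 = 36 | 6·6 = 36
D: 3·1+3·1+4·8+2·2 = 42 | 6·7 = 42
gcd(3,3,4,2,6) = 1

Coefficients: [3, 3, 4, 2, 6]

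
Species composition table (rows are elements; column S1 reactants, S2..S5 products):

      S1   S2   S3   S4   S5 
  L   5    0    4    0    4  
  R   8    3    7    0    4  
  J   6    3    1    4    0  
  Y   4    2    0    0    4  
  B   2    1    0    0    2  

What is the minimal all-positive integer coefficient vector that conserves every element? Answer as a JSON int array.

Coefficients: [4, 2, 2, 4, 3]

L: 4·5 = 20 | 2·0+2·4+4·0+3·4 = 20
R: 4·8 = 32 | 2·3+2·7+4·0+3·4 = 32
J: 4·6 = 24 | 2·3+2·1+4·4+3·0 = 24
Y: 4·4 = 16 | 2·2+2·0+4·0+3·4 = 16
B: 4·2 = 8 | 2·1+2·0+4·0+3·2 = 8
gcd(4,2,2,4,3) = 1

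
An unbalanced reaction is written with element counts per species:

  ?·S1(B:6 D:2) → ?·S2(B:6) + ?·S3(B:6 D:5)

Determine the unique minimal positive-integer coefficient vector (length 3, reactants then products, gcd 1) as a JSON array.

Coefficients: [5, 3, 2]

B: 5·6 = 30 | 3·6+2·6 = 30
D: 5·2 = 10 | 3·0+2·5 = 10
gcd(5,3,2) = 1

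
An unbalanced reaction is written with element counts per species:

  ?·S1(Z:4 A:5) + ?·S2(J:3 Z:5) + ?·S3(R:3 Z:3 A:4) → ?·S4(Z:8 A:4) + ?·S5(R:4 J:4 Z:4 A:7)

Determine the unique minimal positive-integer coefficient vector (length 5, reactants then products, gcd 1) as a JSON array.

R: 5·0+4·0+4·3 = 12 | 5·0+3·4 = 12
J: 5·0+4·3+4·0 = 12 | 5·0+3·4 = 12
Z: 5·4+4·5+4·3 = 52 | 5·8+3·4 = 52
A: 5·5+4·0+4·4 = 41 | 5·4+3·7 = 41
gcd(5,4,4,5,3) = 1

Coefficients: [5, 4, 4, 5, 3]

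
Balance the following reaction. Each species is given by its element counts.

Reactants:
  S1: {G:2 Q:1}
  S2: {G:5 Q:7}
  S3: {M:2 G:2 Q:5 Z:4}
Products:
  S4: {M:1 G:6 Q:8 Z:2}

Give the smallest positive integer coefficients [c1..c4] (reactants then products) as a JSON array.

M: 5·0+4·0+3·2 = 6 | 6·1 = 6
G: 5·2+4·5+3·2 = 36 | 6·6 = 36
Q: 5·1+4·7+3·5 = 48 | 6·8 = 48
Z: 5·0+4·0+3·4 = 12 | 6·2 = 12
gcd(5,4,3,6) = 1

Coefficients: [5, 4, 3, 6]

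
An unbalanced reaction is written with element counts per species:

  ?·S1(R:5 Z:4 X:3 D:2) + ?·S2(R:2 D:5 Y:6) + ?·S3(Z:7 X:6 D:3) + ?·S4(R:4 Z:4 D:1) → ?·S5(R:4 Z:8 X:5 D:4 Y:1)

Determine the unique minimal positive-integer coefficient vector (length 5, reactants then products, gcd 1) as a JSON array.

R: 2·5+1·2+4·0+3·4 = 24 | 6·4 = 24
Z: 2·4+1·0+4·7+3·4 = 48 | 6·8 = 48
X: 2·3+1·0+4·6+3·0 = 30 | 6·5 = 30
D: 2·2+1·5+4·3+3·1 = 24 | 6·4 = 24
Y: 2·0+1·6+4·0+3·0 = 6 | 6·1 = 6
gcd(2,1,4,3,6) = 1

Coefficients: [2, 1, 4, 3, 6]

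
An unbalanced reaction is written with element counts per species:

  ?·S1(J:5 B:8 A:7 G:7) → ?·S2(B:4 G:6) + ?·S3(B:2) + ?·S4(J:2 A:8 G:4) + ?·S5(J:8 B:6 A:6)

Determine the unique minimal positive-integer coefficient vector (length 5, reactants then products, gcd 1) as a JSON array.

Coefficients: [6, 5, 5, 3, 3]

J: 6·5 = 30 | 5·0+5·0+3·2+3·8 = 30
B: 6·8 = 48 | 5·4+5·2+3·0+3·6 = 48
A: 6·7 = 42 | 5·0+5·0+3·8+3·6 = 42
G: 6·7 = 42 | 5·6+5·0+3·4+3·0 = 42
gcd(6,5,5,3,3) = 1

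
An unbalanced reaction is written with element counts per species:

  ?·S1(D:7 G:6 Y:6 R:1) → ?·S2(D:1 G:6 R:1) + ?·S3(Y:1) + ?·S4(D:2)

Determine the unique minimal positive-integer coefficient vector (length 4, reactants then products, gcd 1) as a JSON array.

Coefficients: [1, 1, 6, 3]

D: 1·7 = 7 | 1·1+6·0+3·2 = 7
G: 1·6 = 6 | 1·6+6·0+3·0 = 6
Y: 1·6 = 6 | 1·0+6·1+3·0 = 6
R: 1·1 = 1 | 1·1+6·0+3·0 = 1
gcd(1,1,6,3) = 1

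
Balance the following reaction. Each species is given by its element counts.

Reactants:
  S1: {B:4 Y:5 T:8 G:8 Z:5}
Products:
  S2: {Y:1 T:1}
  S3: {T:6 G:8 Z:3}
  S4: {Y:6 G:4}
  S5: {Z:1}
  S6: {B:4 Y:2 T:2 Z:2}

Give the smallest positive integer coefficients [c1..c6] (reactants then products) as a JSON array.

B: 6·4 = 24 | 6·0+5·0+2·0+3·0+6·4 = 24
Y: 6·5 = 30 | 6·1+5·0+2·6+3·0+6·2 = 30
T: 6·8 = 48 | 6·1+5·6+2·0+3·0+6·2 = 48
G: 6·8 = 48 | 6·0+5·8+2·4+3·0+6·0 = 48
Z: 6·5 = 30 | 6·0+5·3+2·0+3·1+6·2 = 30
gcd(6,6,5,2,3,6) = 1

Coefficients: [6, 6, 5, 2, 3, 6]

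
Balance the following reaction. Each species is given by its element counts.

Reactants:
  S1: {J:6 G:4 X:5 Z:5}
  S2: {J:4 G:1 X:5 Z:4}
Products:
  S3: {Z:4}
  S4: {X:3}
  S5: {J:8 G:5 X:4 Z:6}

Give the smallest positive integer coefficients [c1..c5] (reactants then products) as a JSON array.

J: 6·6+1·4 = 40 | 1·0+5·0+5·8 = 40
G: 6·4+1·1 = 25 | 1·0+5·0+5·5 = 25
X: 6·5+1·5 = 35 | 1·0+5·3+5·4 = 35
Z: 6·5+1·4 = 34 | 1·4+5·0+5·6 = 34
gcd(6,1,1,5,5) = 1

Coefficients: [6, 1, 1, 5, 5]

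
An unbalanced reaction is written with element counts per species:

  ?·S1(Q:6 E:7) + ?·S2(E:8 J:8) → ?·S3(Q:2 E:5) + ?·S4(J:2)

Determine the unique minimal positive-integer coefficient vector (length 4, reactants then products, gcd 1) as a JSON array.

Q: 1·6+1·0 = 6 | 3·2+4·0 = 6
E: 1·7+1·8 = 15 | 3·5+4·0 = 15
J: 1·0+1·8 = 8 | 3·0+4·2 = 8
gcd(1,1,3,4) = 1

Coefficients: [1, 1, 3, 4]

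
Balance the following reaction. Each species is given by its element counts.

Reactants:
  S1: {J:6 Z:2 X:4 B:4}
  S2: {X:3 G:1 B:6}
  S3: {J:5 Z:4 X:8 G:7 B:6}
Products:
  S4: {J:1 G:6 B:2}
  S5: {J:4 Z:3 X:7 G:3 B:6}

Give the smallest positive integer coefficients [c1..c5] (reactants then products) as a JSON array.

J: 1·6+2·0+4·5 = 26 | 2·1+6·4 = 26
Z: 1·2+2·0+4·4 = 18 | 2·0+6·3 = 18
X: 1·4+2·3+4·8 = 42 | 2·0+6·7 = 42
G: 1·0+2·1+4·7 = 30 | 2·6+6·3 = 30
B: 1·4+2·6+4·6 = 40 | 2·2+6·6 = 40
gcd(1,2,4,2,6) = 1

Coefficients: [1, 2, 4, 2, 6]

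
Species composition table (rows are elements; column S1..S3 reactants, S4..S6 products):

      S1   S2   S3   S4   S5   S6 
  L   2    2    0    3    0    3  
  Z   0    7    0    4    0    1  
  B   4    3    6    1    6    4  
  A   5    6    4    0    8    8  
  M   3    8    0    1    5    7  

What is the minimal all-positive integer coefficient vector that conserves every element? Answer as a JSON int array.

L: 6·2+3·2+2·0 = 18 | 5·3+6·0+1·3 = 18
Z: 6·0+3·7+2·0 = 21 | 5·4+6·0+1·1 = 21
B: 6·4+3·3+2·6 = 45 | 5·1+6·6+1·4 = 45
A: 6·5+3·6+2·4 = 56 | 5·0+6·8+1·8 = 56
M: 6·3+3·8+2·0 = 42 | 5·1+6·5+1·7 = 42
gcd(6,3,2,5,6,1) = 1

Coefficients: [6, 3, 2, 5, 6, 1]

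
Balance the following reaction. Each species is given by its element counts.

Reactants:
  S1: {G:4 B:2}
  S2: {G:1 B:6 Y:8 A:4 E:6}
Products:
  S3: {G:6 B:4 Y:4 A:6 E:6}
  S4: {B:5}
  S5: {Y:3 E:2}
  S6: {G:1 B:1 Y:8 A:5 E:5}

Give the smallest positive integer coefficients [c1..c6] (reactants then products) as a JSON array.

Coefficients: [1, 4, 1, 4, 4, 2]

G: 1·4+4·1 = 8 | 1·6+4·0+4·0+2·1 = 8
B: 1·2+4·6 = 26 | 1·4+4·5+4·0+2·1 = 26
Y: 1·0+4·8 = 32 | 1·4+4·0+4·3+2·8 = 32
A: 1·0+4·4 = 16 | 1·6+4·0+4·0+2·5 = 16
E: 1·0+4·6 = 24 | 1·6+4·0+4·2+2·5 = 24
gcd(1,4,1,4,4,2) = 1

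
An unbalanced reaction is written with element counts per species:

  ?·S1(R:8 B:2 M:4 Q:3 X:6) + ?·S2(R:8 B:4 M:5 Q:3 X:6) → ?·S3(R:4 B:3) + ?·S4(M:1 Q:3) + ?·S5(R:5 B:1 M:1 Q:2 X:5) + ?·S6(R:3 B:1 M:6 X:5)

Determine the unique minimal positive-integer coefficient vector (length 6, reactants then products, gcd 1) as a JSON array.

R: 1·8+4·8 = 40 | 4·4+3·0+3·5+3·3 = 40
B: 1·2+4·4 = 18 | 4·3+3·0+3·1+3·1 = 18
M: 1·4+4·5 = 24 | 4·0+3·1+3·1+3·6 = 24
Q: 1·3+4·3 = 15 | 4·0+3·3+3·2+3·0 = 15
X: 1·6+4·6 = 30 | 4·0+3·0+3·5+3·5 = 30
gcd(1,4,4,3,3,3) = 1

Coefficients: [1, 4, 4, 3, 3, 3]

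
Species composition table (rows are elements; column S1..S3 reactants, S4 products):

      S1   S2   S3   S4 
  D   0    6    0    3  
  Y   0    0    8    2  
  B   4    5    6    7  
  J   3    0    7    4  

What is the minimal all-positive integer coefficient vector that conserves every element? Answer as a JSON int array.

D: 3·0+2·6+1·0 = 12 | 4·3 = 12
Y: 3·0+2·0+1·8 = 8 | 4·2 = 8
B: 3·4+2·5+1·6 = 28 | 4·7 = 28
J: 3·3+2·0+1·7 = 16 | 4·4 = 16
gcd(3,2,1,4) = 1

Coefficients: [3, 2, 1, 4]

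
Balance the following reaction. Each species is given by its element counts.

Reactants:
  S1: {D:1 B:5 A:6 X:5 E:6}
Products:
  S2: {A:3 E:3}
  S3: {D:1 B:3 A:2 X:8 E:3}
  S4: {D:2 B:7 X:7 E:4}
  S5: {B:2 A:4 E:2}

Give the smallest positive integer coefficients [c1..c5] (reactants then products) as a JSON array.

Coefficients: [6, 4, 2, 2, 5]

D: 6·1 = 6 | 4·0+2·1+2·2+5·0 = 6
B: 6·5 = 30 | 4·0+2·3+2·7+5·2 = 30
A: 6·6 = 36 | 4·3+2·2+2·0+5·4 = 36
X: 6·5 = 30 | 4·0+2·8+2·7+5·0 = 30
E: 6·6 = 36 | 4·3+2·3+2·4+5·2 = 36
gcd(6,4,2,2,5) = 1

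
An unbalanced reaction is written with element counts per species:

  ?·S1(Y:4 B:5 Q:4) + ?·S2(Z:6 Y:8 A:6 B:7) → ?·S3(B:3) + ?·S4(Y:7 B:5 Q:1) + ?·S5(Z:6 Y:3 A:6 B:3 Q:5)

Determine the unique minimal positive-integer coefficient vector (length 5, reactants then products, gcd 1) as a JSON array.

Coefficients: [5, 3, 4, 5, 3]

Z: 5·0+3·6 = 18 | 4·0+5·0+3·6 = 18
Y: 5·4+3·8 = 44 | 4·0+5·7+3·3 = 44
A: 5·0+3·6 = 18 | 4·0+5·0+3·6 = 18
B: 5·5+3·7 = 46 | 4·3+5·5+3·3 = 46
Q: 5·4+3·0 = 20 | 4·0+5·1+3·5 = 20
gcd(5,3,4,5,3) = 1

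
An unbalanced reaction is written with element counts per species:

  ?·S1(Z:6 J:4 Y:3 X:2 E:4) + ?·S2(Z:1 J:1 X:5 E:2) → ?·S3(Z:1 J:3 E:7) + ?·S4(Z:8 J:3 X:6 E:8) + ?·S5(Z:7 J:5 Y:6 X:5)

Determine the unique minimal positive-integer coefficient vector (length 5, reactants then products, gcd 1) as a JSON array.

Coefficients: [6, 3, 2, 2, 3]

Z: 6·6+3·1 = 39 | 2·1+2·8+3·7 = 39
J: 6·4+3·1 = 27 | 2·3+2·3+3·5 = 27
Y: 6·3+3·0 = 18 | 2·0+2·0+3·6 = 18
X: 6·2+3·5 = 27 | 2·0+2·6+3·5 = 27
E: 6·4+3·2 = 30 | 2·7+2·8+3·0 = 30
gcd(6,3,2,2,3) = 1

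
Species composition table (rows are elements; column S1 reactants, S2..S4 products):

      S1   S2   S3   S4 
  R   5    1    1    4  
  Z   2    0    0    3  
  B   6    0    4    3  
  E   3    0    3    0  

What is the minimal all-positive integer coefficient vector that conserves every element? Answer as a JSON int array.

Coefficients: [3, 4, 3, 2]

R: 3·5 = 15 | 4·1+3·1+2·4 = 15
Z: 3·2 = 6 | 4·0+3·0+2·3 = 6
B: 3·6 = 18 | 4·0+3·4+2·3 = 18
E: 3·3 = 9 | 4·0+3·3+2·0 = 9
gcd(3,4,3,2) = 1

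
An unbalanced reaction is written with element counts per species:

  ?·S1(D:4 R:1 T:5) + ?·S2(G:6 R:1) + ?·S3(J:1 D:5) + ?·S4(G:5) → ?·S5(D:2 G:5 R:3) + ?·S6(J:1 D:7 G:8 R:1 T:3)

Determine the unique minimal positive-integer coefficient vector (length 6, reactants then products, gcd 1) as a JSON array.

J: 3·0+5·0+5·1+3·0 = 5 | 1·0+5·1 = 5
D: 3·4+5·0+5·5+3·0 = 37 | 1·2+5·7 = 37
G: 3·0+5·6+5·0+3·5 = 45 | 1·5+5·8 = 45
R: 3·1+5·1+5·0+3·0 = 8 | 1·3+5·1 = 8
T: 3·5+5·0+5·0+3·0 = 15 | 1·0+5·3 = 15
gcd(3,5,5,3,1,5) = 1

Coefficients: [3, 5, 5, 3, 1, 5]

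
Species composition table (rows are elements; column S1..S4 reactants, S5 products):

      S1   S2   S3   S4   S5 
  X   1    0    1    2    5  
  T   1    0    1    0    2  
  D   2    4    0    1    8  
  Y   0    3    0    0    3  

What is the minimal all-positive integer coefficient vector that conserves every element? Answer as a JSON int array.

Coefficients: [5, 4, 3, 6, 4]

X: 5·1+4·0+3·1+6·2 = 20 | 4·5 = 20
T: 5·1+4·0+3·1+6·0 = 8 | 4·2 = 8
D: 5·2+4·4+3·0+6·1 = 32 | 4·8 = 32
Y: 5·0+4·3+3·0+6·0 = 12 | 4·3 = 12
gcd(5,4,3,6,4) = 1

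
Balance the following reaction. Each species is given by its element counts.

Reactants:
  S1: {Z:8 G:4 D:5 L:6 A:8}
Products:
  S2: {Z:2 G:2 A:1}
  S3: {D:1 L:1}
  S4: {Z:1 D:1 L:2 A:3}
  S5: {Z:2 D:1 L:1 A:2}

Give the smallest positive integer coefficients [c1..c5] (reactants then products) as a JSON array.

Z: 2·8 = 16 | 4·2+5·0+2·1+3·2 = 16
G: 2·4 = 8 | 4·2+5·0+2·0+3·0 = 8
D: 2·5 = 10 | 4·0+5·1+2·1+3·1 = 10
L: 2·6 = 12 | 4·0+5·1+2·2+3·1 = 12
A: 2·8 = 16 | 4·1+5·0+2·3+3·2 = 16
gcd(2,4,5,2,3) = 1

Coefficients: [2, 4, 5, 2, 3]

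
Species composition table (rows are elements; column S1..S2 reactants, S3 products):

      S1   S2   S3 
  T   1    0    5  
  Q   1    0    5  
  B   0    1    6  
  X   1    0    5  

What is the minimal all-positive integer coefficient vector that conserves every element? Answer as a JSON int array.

Coefficients: [5, 6, 1]

T: 5·1+6·0 = 5 | 1·5 = 5
Q: 5·1+6·0 = 5 | 1·5 = 5
B: 5·0+6·1 = 6 | 1·6 = 6
X: 5·1+6·0 = 5 | 1·5 = 5
gcd(5,6,1) = 1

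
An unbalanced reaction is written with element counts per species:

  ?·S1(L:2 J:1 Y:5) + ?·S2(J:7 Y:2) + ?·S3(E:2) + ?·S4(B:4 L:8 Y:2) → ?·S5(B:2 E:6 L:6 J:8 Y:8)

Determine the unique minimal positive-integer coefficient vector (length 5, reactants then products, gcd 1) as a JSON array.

B: 2·0+2·0+6·0+1·4 = 4 | 2·2 = 4
E: 2·0+2·0+6·2+1·0 = 12 | 2·6 = 12
L: 2·2+2·0+6·0+1·8 = 12 | 2·6 = 12
J: 2·1+2·7+6·0+1·0 = 16 | 2·8 = 16
Y: 2·5+2·2+6·0+1·2 = 16 | 2·8 = 16
gcd(2,2,6,1,2) = 1

Coefficients: [2, 2, 6, 1, 2]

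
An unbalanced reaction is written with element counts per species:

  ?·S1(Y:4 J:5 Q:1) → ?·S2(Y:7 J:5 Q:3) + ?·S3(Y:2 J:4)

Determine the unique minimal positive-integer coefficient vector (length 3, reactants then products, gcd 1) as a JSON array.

Coefficients: [6, 2, 5]

Y: 6·4 = 24 | 2·7+5·2 = 24
J: 6·5 = 30 | 2·5+5·4 = 30
Q: 6·1 = 6 | 2·3+5·0 = 6
gcd(6,2,5) = 1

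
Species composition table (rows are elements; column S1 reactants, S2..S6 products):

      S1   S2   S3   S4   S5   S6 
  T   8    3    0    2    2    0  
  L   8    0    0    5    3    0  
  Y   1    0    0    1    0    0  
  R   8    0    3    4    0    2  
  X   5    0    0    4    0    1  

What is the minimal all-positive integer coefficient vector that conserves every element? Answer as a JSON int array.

T: 3·8 = 24 | 4·3+2·0+3·2+3·2+3·0 = 24
L: 3·8 = 24 | 4·0+2·0+3·5+3·3+3·0 = 24
Y: 3·1 = 3 | 4·0+2·0+3·1+3·0+3·0 = 3
R: 3·8 = 24 | 4·0+2·3+3·4+3·0+3·2 = 24
X: 3·5 = 15 | 4·0+2·0+3·4+3·0+3·1 = 15
gcd(3,4,2,3,3,3) = 1

Coefficients: [3, 4, 2, 3, 3, 3]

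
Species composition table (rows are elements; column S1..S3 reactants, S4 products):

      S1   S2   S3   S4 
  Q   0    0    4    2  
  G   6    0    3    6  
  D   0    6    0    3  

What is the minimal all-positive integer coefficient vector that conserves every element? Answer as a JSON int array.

Coefficients: [3, 2, 2, 4]

Q: 3·0+2·0+2·4 = 8 | 4·2 = 8
G: 3·6+2·0+2·3 = 24 | 4·6 = 24
D: 3·0+2·6+2·0 = 12 | 4·3 = 12
gcd(3,2,2,4) = 1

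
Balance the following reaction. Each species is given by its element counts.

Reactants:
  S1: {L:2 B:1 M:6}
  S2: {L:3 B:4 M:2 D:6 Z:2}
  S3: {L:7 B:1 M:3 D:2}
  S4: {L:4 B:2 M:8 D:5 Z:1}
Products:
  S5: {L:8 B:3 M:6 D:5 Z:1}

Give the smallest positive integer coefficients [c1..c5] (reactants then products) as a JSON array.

L: 1·2+2·3+4·7+1·4 = 40 | 5·8 = 40
B: 1·1+2·4+4·1+1·2 = 15 | 5·3 = 15
M: 1·6+2·2+4·3+1·8 = 30 | 5·6 = 30
D: 1·0+2·6+4·2+1·5 = 25 | 5·5 = 25
Z: 1·0+2·2+4·0+1·1 = 5 | 5·1 = 5
gcd(1,2,4,1,5) = 1

Coefficients: [1, 2, 4, 1, 5]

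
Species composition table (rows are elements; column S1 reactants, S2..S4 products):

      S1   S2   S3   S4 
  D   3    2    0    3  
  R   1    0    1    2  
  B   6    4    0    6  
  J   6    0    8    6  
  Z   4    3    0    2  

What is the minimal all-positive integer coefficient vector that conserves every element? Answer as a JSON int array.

Coefficients: [5, 6, 3, 1]

D: 5·3 = 15 | 6·2+3·0+1·3 = 15
R: 5·1 = 5 | 6·0+3·1+1·2 = 5
B: 5·6 = 30 | 6·4+3·0+1·6 = 30
J: 5·6 = 30 | 6·0+3·8+1·6 = 30
Z: 5·4 = 20 | 6·3+3·0+1·2 = 20
gcd(5,6,3,1) = 1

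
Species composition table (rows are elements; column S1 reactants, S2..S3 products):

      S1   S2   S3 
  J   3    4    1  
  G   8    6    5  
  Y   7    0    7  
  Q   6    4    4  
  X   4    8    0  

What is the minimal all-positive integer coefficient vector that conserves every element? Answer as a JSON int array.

Coefficients: [2, 1, 2]

J: 2·3 = 6 | 1·4+2·1 = 6
G: 2·8 = 16 | 1·6+2·5 = 16
Y: 2·7 = 14 | 1·0+2·7 = 14
Q: 2·6 = 12 | 1·4+2·4 = 12
X: 2·4 = 8 | 1·8+2·0 = 8
gcd(2,1,2) = 1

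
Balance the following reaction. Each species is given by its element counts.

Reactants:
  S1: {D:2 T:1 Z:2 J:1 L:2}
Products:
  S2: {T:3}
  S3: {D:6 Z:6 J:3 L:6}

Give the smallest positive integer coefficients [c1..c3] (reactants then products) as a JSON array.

D: 3·2 = 6 | 1·0+1·6 = 6
T: 3·1 = 3 | 1·3+1·0 = 3
Z: 3·2 = 6 | 1·0+1·6 = 6
J: 3·1 = 3 | 1·0+1·3 = 3
L: 3·2 = 6 | 1·0+1·6 = 6
gcd(3,1,1) = 1

Coefficients: [3, 1, 1]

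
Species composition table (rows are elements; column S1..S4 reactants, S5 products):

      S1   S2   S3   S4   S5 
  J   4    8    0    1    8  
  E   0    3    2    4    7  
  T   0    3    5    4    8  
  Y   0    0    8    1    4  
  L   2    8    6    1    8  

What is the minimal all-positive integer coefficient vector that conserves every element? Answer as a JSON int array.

Coefficients: [3, 1, 1, 4, 3]

J: 3·4+1·8+1·0+4·1 = 24 | 3·8 = 24
E: 3·0+1·3+1·2+4·4 = 21 | 3·7 = 21
T: 3·0+1·3+1·5+4·4 = 24 | 3·8 = 24
Y: 3·0+1·0+1·8+4·1 = 12 | 3·4 = 12
L: 3·2+1·8+1·6+4·1 = 24 | 3·8 = 24
gcd(3,1,1,4,3) = 1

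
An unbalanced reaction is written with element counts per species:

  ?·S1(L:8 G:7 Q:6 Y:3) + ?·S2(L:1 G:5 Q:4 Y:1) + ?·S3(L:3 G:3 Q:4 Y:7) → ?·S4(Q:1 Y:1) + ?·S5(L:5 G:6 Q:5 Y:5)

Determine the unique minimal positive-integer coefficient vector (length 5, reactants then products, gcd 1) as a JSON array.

L: 1·8+1·1+2·3 = 15 | 3·0+3·5 = 15
G: 1·7+1·5+2·3 = 18 | 3·0+3·6 = 18
Q: 1·6+1·4+2·4 = 18 | 3·1+3·5 = 18
Y: 1·3+1·1+2·7 = 18 | 3·1+3·5 = 18
gcd(1,1,2,3,3) = 1

Coefficients: [1, 1, 2, 3, 3]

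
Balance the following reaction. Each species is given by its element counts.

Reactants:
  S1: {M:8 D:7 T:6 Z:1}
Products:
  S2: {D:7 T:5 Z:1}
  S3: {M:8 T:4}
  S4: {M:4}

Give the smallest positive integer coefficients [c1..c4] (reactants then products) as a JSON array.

Coefficients: [4, 4, 1, 6]

M: 4·8 = 32 | 4·0+1·8+6·4 = 32
D: 4·7 = 28 | 4·7+1·0+6·0 = 28
T: 4·6 = 24 | 4·5+1·4+6·0 = 24
Z: 4·1 = 4 | 4·1+1·0+6·0 = 4
gcd(4,4,1,6) = 1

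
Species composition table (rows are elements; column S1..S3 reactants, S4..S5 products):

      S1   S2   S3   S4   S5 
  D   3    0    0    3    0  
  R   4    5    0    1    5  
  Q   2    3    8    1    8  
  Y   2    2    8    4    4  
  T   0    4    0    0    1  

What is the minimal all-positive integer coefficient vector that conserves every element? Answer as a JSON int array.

Coefficients: [5, 1, 3, 5, 4]

D: 5·3+1·0+3·0 = 15 | 5·3+4·0 = 15
R: 5·4+1·5+3·0 = 25 | 5·1+4·5 = 25
Q: 5·2+1·3+3·8 = 37 | 5·1+4·8 = 37
Y: 5·2+1·2+3·8 = 36 | 5·4+4·4 = 36
T: 5·0+1·4+3·0 = 4 | 5·0+4·1 = 4
gcd(5,1,3,5,4) = 1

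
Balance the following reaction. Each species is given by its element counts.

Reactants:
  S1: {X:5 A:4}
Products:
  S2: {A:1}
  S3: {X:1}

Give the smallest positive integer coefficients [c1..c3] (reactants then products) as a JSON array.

X: 1·5 = 5 | 4·0+5·1 = 5
A: 1·4 = 4 | 4·1+5·0 = 4
gcd(1,4,5) = 1

Coefficients: [1, 4, 5]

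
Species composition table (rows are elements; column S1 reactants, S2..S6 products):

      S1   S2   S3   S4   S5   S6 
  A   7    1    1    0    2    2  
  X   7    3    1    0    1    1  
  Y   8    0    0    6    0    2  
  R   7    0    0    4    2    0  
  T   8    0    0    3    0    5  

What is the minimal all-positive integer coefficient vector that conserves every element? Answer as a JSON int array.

A: 4·7 = 28 | 5·1+3·1+4·0+6·2+4·2 = 28
X: 4·7 = 28 | 5·3+3·1+4·0+6·1+4·1 = 28
Y: 4·8 = 32 | 5·0+3·0+4·6+6·0+4·2 = 32
R: 4·7 = 28 | 5·0+3·0+4·4+6·2+4·0 = 28
T: 4·8 = 32 | 5·0+3·0+4·3+6·0+4·5 = 32
gcd(4,5,3,4,6,4) = 1

Coefficients: [4, 5, 3, 4, 6, 4]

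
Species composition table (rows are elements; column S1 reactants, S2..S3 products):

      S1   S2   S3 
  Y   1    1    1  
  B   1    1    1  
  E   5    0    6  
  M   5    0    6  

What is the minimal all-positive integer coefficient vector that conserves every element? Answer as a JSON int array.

Coefficients: [6, 1, 5]

Y: 6·1 = 6 | 1·1+5·1 = 6
B: 6·1 = 6 | 1·1+5·1 = 6
E: 6·5 = 30 | 1·0+5·6 = 30
M: 6·5 = 30 | 1·0+5·6 = 30
gcd(6,1,5) = 1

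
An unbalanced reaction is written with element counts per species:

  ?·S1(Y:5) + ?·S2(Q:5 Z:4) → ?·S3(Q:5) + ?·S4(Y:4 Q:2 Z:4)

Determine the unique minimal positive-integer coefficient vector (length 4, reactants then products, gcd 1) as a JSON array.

Coefficients: [4, 5, 3, 5]

Y: 4·5+5·0 = 20 | 3·0+5·4 = 20
Q: 4·0+5·5 = 25 | 3·5+5·2 = 25
Z: 4·0+5·4 = 20 | 3·0+5·4 = 20
gcd(4,5,3,5) = 1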